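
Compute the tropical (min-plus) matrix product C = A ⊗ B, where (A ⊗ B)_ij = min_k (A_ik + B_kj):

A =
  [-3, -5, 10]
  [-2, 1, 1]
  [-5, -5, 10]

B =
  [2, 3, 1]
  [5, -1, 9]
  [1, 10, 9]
A ⊗ B =
  [-1, -6, -2]
  [0, 0, -1]
  [-3, -6, -4]

Apply the min-plus product entry-by-entry:
  C[0][0] = min over k of (A[0][0] + B[0][0] = -3 + 2 = -1, A[0][1] + B[1][0] = -5 + 5 = 0, A[0][2] + B[2][0] = 10 + 1 = 11) = -1 (attained at k = 0)
  C[0][1] = min over k of (A[0][0] + B[0][1] = -3 + 3 = 0, A[0][1] + B[1][1] = -5 + -1 = -6, A[0][2] + B[2][1] = 10 + 10 = 20) = -6 (attained at k = 1)
  C[0][2] = min over k of (A[0][0] + B[0][2] = -3 + 1 = -2, A[0][1] + B[1][2] = -5 + 9 = 4, A[0][2] + B[2][2] = 10 + 9 = 19) = -2 (attained at k = 0)
  C[1][0] = min over k of (A[1][0] + B[0][0] = -2 + 2 = 0, A[1][1] + B[1][0] = 1 + 5 = 6, A[1][2] + B[2][0] = 1 + 1 = 2) = 0 (attained at k = 0)
  C[1][1] = min over k of (A[1][0] + B[0][1] = -2 + 3 = 1, A[1][1] + B[1][1] = 1 + -1 = 0, A[1][2] + B[2][1] = 1 + 10 = 11) = 0 (attained at k = 1)
  C[1][2] = min over k of (A[1][0] + B[0][2] = -2 + 1 = -1, A[1][1] + B[1][2] = 1 + 9 = 10, A[1][2] + B[2][2] = 1 + 9 = 10) = -1 (attained at k = 0)
  C[2][0] = min over k of (A[2][0] + B[0][0] = -5 + 2 = -3, A[2][1] + B[1][0] = -5 + 5 = 0, A[2][2] + B[2][0] = 10 + 1 = 11) = -3 (attained at k = 0)
  C[2][1] = min over k of (A[2][0] + B[0][1] = -5 + 3 = -2, A[2][1] + B[1][1] = -5 + -1 = -6, A[2][2] + B[2][1] = 10 + 10 = 20) = -6 (attained at k = 1)
  C[2][2] = min over k of (A[2][0] + B[0][2] = -5 + 1 = -4, A[2][1] + B[1][2] = -5 + 9 = 4, A[2][2] + B[2][2] = 10 + 9 = 19) = -4 (attained at k = 0)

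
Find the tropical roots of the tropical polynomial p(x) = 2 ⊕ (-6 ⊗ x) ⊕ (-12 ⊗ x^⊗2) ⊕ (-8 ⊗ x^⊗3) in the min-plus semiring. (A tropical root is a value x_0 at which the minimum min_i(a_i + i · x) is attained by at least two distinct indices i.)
Roots: {-4, 6, 8}

Each tropical root is a break point of the lower envelope of the lines y = a_i + i · x (there are 4 lines, with slopes 0, 1, ..., 3). Only the lines that attain the minimum somewhere contribute to roots; other lines are dominated. Here the surviving (envelope) indices are i = 3, i = 2, i = 1, i = 0.
Intersections between consecutive envelope lines give the roots: for adjacent envelope indices i < j the intersection is x = (a_i − a_j) / (j − i). Reading off the sorted break points: {-4, 6, 8}.
Verification: at each break x_0, at least two indices attain the minimum of min_i(a_i + i · x_0).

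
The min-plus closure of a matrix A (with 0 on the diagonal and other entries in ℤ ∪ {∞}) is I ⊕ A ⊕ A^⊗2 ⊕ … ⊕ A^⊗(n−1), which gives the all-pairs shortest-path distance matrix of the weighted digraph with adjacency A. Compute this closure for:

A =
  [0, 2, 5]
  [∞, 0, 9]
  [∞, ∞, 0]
Closure =
  [0, 2, 5]
  [∞, 0, 9]
  [∞, ∞, 0]

This is the Floyd-Warshall all-pairs shortest-path computation. For each intermediate vertex k = 0, 1, …, 2, update dist[i][j] ← min(dist[i][j], dist[i][k] + dist[k][j]). The final matrix gives, for each (i, j), the minimum total weight of any directed path from i to j (possibly empty when i = j).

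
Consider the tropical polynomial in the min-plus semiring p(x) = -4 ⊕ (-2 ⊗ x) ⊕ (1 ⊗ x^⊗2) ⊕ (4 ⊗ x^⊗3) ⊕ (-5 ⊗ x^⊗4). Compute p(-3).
p(-3) = -17

A tropical monomial a ⊗ x^⊗i evaluates to a + i · x. Evaluating each term at x = -3:
  Term 0 contributes -4 + 0 · -3 = -4
  Term 1 contributes -2 + 1 · -3 = -5
  Term 2 contributes 1 + 2 · -3 = -5
  Term 3 contributes 4 + 3 · -3 = -5
  Term 4 contributes -5 + 4 · -3 = -17
p(-3) = ⊕ of these = min[-4, -5, -5, -5, -17] = -17.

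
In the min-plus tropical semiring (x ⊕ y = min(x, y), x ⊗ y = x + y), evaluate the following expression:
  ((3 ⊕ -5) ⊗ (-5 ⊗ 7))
((3 ⊕ -5) ⊗ (-5 ⊗ 7)) = -3

Expand innermost to outermost. Recall ⊕ takes the minimum of its arguments and ⊗ takes their sum. Working out the expression ((3 ⊕ -5) ⊗ (-5 ⊗ 7)) gives -3.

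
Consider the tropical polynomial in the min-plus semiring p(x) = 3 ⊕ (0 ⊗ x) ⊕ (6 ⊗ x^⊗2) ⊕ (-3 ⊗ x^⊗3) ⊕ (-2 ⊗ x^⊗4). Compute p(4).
p(4) = 3

A tropical monomial a ⊗ x^⊗i evaluates to a + i · x. Evaluating each term at x = 4:
  Term 0 contributes 3 + 0 · 4 = 3
  Term 1 contributes 0 + 1 · 4 = 4
  Term 2 contributes 6 + 2 · 4 = 14
  Term 3 contributes -3 + 3 · 4 = 9
  Term 4 contributes -2 + 4 · 4 = 14
p(4) = ⊕ of these = min[3, 4, 14, 9, 14] = 3.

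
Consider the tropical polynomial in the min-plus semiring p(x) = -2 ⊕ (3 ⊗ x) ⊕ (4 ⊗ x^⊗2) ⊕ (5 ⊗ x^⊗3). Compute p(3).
p(3) = -2

A tropical monomial a ⊗ x^⊗i evaluates to a + i · x. Evaluating each term at x = 3:
  Term 0 contributes -2 + 0 · 3 = -2
  Term 1 contributes 3 + 1 · 3 = 6
  Term 2 contributes 4 + 2 · 3 = 10
  Term 3 contributes 5 + 3 · 3 = 14
p(3) = ⊕ of these = min[-2, 6, 10, 14] = -2.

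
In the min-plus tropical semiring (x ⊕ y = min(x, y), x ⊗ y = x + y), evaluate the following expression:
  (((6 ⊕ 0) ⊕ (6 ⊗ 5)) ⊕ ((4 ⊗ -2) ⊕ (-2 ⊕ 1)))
(((6 ⊕ 0) ⊕ (6 ⊗ 5)) ⊕ ((4 ⊗ -2) ⊕ (-2 ⊕ 1))) = -2

Expand innermost to outermost. Recall ⊕ takes the minimum of its arguments and ⊗ takes their sum. Working out the expression (((6 ⊕ 0) ⊕ (6 ⊗ 5)) ⊕ ((4 ⊗ -2) ⊕ (-2 ⊕ 1))) gives -2.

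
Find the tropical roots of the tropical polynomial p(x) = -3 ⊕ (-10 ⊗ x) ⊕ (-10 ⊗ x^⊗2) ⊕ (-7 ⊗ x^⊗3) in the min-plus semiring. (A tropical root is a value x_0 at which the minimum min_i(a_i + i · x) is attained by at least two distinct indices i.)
Roots: {-3, 0, 7}

Each tropical root is a break point of the lower envelope of the lines y = a_i + i · x (there are 4 lines, with slopes 0, 1, ..., 3). Only the lines that attain the minimum somewhere contribute to roots; other lines are dominated. Here the surviving (envelope) indices are i = 3, i = 2, i = 1, i = 0.
Intersections between consecutive envelope lines give the roots: for adjacent envelope indices i < j the intersection is x = (a_i − a_j) / (j − i). Reading off the sorted break points: {-3, 0, 7}.
Verification: at each break x_0, at least two indices attain the minimum of min_i(a_i + i · x_0).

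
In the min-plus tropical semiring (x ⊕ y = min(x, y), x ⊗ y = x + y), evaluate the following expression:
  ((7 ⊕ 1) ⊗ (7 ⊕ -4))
((7 ⊕ 1) ⊗ (7 ⊕ -4)) = -3

Expand innermost to outermost. Recall ⊕ takes the minimum of its arguments and ⊗ takes their sum. Working out the expression ((7 ⊕ 1) ⊗ (7 ⊕ -4)) gives -3.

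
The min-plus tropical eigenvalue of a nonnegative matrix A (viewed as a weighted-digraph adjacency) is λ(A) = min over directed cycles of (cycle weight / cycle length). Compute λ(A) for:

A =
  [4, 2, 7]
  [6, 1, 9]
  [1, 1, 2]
λ(A) = 1

Enumerate directed cycles and compute their means (weight / length). Sample:
  cycle 0 → 0: weight = 4, length = 1, mean = 4/1 ≈ 4.000
  cycle 1 → 1: weight = 1, length = 1, mean = 1/1 ≈ 1.000
  cycle 2 → 2: weight = 2, length = 1, mean = 2/1 ≈ 2.000
  cycle 0 → 1 → 0: weight = 8, length = 2, mean = 8/2 ≈ 4.000
  cycle 0 → 2 → 0: weight = 8, length = 2, mean = 8/2 ≈ 4.000
  cycle 1 → 0 → 1: weight = 8, length = 2, mean = 8/2 ≈ 4.000
Minimum mean = 1.000, attained e.g. along the cycle 1 → 1 with weight 1 and length 1. So λ(A) = 1/1 = 1.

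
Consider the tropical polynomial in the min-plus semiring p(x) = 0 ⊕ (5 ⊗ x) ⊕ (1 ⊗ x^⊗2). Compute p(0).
p(0) = 0

A tropical monomial a ⊗ x^⊗i evaluates to a + i · x. Evaluating each term at x = 0:
  Term 0 contributes 0 + 0 · 0 = 0
  Term 1 contributes 5 + 1 · 0 = 5
  Term 2 contributes 1 + 2 · 0 = 1
p(0) = ⊕ of these = min[0, 5, 1] = 0.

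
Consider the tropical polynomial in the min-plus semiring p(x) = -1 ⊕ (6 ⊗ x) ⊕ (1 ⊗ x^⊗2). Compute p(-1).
p(-1) = -1

A tropical monomial a ⊗ x^⊗i evaluates to a + i · x. Evaluating each term at x = -1:
  Term 0 contributes -1 + 0 · -1 = -1
  Term 1 contributes 6 + 1 · -1 = 5
  Term 2 contributes 1 + 2 · -1 = -1
p(-1) = ⊕ of these = min[-1, 5, -1] = -1.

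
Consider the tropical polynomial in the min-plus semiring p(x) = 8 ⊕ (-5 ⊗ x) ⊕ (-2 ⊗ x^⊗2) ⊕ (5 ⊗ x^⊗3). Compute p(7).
p(7) = 2

A tropical monomial a ⊗ x^⊗i evaluates to a + i · x. Evaluating each term at x = 7:
  Term 0 contributes 8 + 0 · 7 = 8
  Term 1 contributes -5 + 1 · 7 = 2
  Term 2 contributes -2 + 2 · 7 = 12
  Term 3 contributes 5 + 3 · 7 = 26
p(7) = ⊕ of these = min[8, 2, 12, 26] = 2.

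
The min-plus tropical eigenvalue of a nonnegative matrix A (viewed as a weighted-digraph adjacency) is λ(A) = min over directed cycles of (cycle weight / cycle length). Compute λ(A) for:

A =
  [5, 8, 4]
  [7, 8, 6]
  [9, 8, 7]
λ(A) = 5

Enumerate directed cycles and compute their means (weight / length). Sample:
  cycle 0 → 0: weight = 5, length = 1, mean = 5/1 ≈ 5.000
  cycle 1 → 1: weight = 8, length = 1, mean = 8/1 ≈ 8.000
  cycle 2 → 2: weight = 7, length = 1, mean = 7/1 ≈ 7.000
  cycle 0 → 1 → 0: weight = 15, length = 2, mean = 15/2 ≈ 7.500
  cycle 0 → 2 → 0: weight = 13, length = 2, mean = 13/2 ≈ 6.500
  cycle 1 → 0 → 1: weight = 15, length = 2, mean = 15/2 ≈ 7.500
Minimum mean = 5.000, attained e.g. along the cycle 0 → 0 with weight 5 and length 1. So λ(A) = 5/1 = 5.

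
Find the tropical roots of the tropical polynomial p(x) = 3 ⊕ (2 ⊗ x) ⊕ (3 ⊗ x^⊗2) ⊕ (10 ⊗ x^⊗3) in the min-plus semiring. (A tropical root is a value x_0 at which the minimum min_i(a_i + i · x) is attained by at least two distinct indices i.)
Roots: {-7, -1, 1}

Each tropical root is a break point of the lower envelope of the lines y = a_i + i · x (there are 4 lines, with slopes 0, 1, ..., 3). Only the lines that attain the minimum somewhere contribute to roots; other lines are dominated. Here the surviving (envelope) indices are i = 3, i = 2, i = 1, i = 0.
Intersections between consecutive envelope lines give the roots: for adjacent envelope indices i < j the intersection is x = (a_i − a_j) / (j − i). Reading off the sorted break points: {-7, -1, 1}.
Verification: at each break x_0, at least two indices attain the minimum of min_i(a_i + i · x_0).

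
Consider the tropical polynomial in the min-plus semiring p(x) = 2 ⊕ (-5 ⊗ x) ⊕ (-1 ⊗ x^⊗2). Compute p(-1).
p(-1) = -6

A tropical monomial a ⊗ x^⊗i evaluates to a + i · x. Evaluating each term at x = -1:
  Term 0 contributes 2 + 0 · -1 = 2
  Term 1 contributes -5 + 1 · -1 = -6
  Term 2 contributes -1 + 2 · -1 = -3
p(-1) = ⊕ of these = min[2, -6, -3] = -6.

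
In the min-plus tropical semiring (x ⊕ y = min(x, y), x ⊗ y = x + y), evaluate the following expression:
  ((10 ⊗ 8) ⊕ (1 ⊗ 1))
((10 ⊗ 8) ⊕ (1 ⊗ 1)) = 2

Expand innermost to outermost. Recall ⊕ takes the minimum of its arguments and ⊗ takes their sum. Working out the expression ((10 ⊗ 8) ⊕ (1 ⊗ 1)) gives 2.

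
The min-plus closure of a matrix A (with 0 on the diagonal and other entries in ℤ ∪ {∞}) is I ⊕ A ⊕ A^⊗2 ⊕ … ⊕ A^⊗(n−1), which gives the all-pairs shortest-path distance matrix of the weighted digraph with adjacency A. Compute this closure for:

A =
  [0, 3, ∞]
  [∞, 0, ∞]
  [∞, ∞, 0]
Closure =
  [0, 3, ∞]
  [∞, 0, ∞]
  [∞, ∞, 0]

This is the Floyd-Warshall all-pairs shortest-path computation. For each intermediate vertex k = 0, 1, …, 2, update dist[i][j] ← min(dist[i][j], dist[i][k] + dist[k][j]). The final matrix gives, for each (i, j), the minimum total weight of any directed path from i to j (possibly empty when i = j).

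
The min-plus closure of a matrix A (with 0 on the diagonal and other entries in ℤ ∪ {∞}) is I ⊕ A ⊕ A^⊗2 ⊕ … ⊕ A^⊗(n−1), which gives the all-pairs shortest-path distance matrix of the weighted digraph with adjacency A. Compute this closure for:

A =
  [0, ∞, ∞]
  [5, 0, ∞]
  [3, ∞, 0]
Closure =
  [0, ∞, ∞]
  [5, 0, ∞]
  [3, ∞, 0]

This is the Floyd-Warshall all-pairs shortest-path computation. For each intermediate vertex k = 0, 1, …, 2, update dist[i][j] ← min(dist[i][j], dist[i][k] + dist[k][j]). The final matrix gives, for each (i, j), the minimum total weight of any directed path from i to j (possibly empty when i = j).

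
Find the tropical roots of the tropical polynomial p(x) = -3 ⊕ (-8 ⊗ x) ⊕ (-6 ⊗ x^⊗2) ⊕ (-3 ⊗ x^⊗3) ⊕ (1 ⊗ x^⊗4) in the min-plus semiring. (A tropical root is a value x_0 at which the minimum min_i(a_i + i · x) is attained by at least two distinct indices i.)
Roots: {-4, -3, -2, 5}

Each tropical root is a break point of the lower envelope of the lines y = a_i + i · x (there are 5 lines, with slopes 0, 1, ..., 4). Only the lines that attain the minimum somewhere contribute to roots; other lines are dominated. Here the surviving (envelope) indices are i = 4, i = 3, i = 2, i = 1, i = 0.
Intersections between consecutive envelope lines give the roots: for adjacent envelope indices i < j the intersection is x = (a_i − a_j) / (j − i). Reading off the sorted break points: {-4, -3, -2, 5}.
Verification: at each break x_0, at least two indices attain the minimum of min_i(a_i + i · x_0).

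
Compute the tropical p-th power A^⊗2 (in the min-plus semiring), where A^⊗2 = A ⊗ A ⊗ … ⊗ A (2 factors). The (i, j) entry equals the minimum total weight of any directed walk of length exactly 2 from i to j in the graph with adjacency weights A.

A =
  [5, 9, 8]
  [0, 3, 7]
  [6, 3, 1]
A^⊗2 =
  [9, 11, 9]
  [3, 6, 8]
  [3, 4, 2]

Each entry (A^⊗2)_ij equals the minimum over all length-2 walks i = v_0 → v_1 → … → v_2 = j of Σ_t A[v_t][v_{t+1}]. For example, for (i, j) = (0, 2) we minimise over 3 possible intermediate vertex sequences; the minimum is 9, attained along the walk 0 → 2 → 2.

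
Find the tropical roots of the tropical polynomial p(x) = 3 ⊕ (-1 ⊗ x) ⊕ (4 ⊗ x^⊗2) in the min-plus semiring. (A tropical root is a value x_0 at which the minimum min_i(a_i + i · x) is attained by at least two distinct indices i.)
Roots: {-5, 4}

Each tropical root is a break point of the lower envelope of the lines y = a_i + i · x (there are 3 lines, with slopes 0, 1, ..., 2). Only the lines that attain the minimum somewhere contribute to roots; other lines are dominated. Here the surviving (envelope) indices are i = 2, i = 1, i = 0.
Intersections between consecutive envelope lines give the roots: for adjacent envelope indices i < j the intersection is x = (a_i − a_j) / (j − i). Reading off the sorted break points: {-5, 4}.
Verification: at each break x_0, at least two indices attain the minimum of min_i(a_i + i · x_0).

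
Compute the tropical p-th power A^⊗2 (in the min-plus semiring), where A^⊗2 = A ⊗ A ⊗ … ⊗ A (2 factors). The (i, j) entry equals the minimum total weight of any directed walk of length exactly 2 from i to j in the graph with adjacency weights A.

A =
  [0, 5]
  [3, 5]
A^⊗2 =
  [0, 5]
  [3, 8]

Each entry (A^⊗2)_ij equals the minimum over all length-2 walks i = v_0 → v_1 → … → v_2 = j of Σ_t A[v_t][v_{t+1}]. For example, for (i, j) = (0, 1) we minimise over 2 possible intermediate vertex sequences; the minimum is 5, attained along the walk 0 → 0 → 1.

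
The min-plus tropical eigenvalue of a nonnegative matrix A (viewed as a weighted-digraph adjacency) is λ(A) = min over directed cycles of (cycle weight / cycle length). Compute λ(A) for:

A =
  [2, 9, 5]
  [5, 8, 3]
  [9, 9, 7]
λ(A) = 2

Enumerate directed cycles and compute their means (weight / length). Sample:
  cycle 0 → 0: weight = 2, length = 1, mean = 2/1 ≈ 2.000
  cycle 1 → 1: weight = 8, length = 1, mean = 8/1 ≈ 8.000
  cycle 2 → 2: weight = 7, length = 1, mean = 7/1 ≈ 7.000
  cycle 0 → 1 → 0: weight = 14, length = 2, mean = 14/2 ≈ 7.000
  cycle 0 → 2 → 0: weight = 14, length = 2, mean = 14/2 ≈ 7.000
  cycle 1 → 0 → 1: weight = 14, length = 2, mean = 14/2 ≈ 7.000
Minimum mean = 2.000, attained e.g. along the cycle 0 → 0 with weight 2 and length 1. So λ(A) = 2/1 = 2.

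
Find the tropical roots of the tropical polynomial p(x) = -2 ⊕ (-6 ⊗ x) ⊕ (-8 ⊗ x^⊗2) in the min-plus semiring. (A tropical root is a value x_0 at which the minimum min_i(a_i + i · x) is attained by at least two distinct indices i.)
Roots: {2, 4}

Each tropical root is a break point of the lower envelope of the lines y = a_i + i · x (there are 3 lines, with slopes 0, 1, ..., 2). Only the lines that attain the minimum somewhere contribute to roots; other lines are dominated. Here the surviving (envelope) indices are i = 2, i = 1, i = 0.
Intersections between consecutive envelope lines give the roots: for adjacent envelope indices i < j the intersection is x = (a_i − a_j) / (j − i). Reading off the sorted break points: {2, 4}.
Verification: at each break x_0, at least two indices attain the minimum of min_i(a_i + i · x_0).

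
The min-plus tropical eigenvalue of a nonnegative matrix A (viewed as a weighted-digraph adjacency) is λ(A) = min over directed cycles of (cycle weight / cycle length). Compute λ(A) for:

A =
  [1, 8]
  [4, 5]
λ(A) = 1

Enumerate directed cycles and compute their means (weight / length). Sample:
  cycle 0 → 0: weight = 1, length = 1, mean = 1/1 ≈ 1.000
  cycle 1 → 1: weight = 5, length = 1, mean = 5/1 ≈ 5.000
  cycle 0 → 1 → 0: weight = 12, length = 2, mean = 12/2 ≈ 6.000
  cycle 1 → 0 → 1: weight = 12, length = 2, mean = 12/2 ≈ 6.000
Minimum mean = 1.000, attained e.g. along the cycle 0 → 0 with weight 1 and length 1. So λ(A) = 1/1 = 1.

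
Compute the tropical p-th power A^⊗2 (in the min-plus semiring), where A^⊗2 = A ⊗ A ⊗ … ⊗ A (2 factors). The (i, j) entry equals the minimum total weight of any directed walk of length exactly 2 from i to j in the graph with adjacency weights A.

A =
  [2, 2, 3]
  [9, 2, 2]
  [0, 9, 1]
A^⊗2 =
  [3, 4, 4]
  [2, 4, 3]
  [1, 2, 2]

Each entry (A^⊗2)_ij equals the minimum over all length-2 walks i = v_0 → v_1 → … → v_2 = j of Σ_t A[v_t][v_{t+1}]. For example, for (i, j) = (0, 2) we minimise over 3 possible intermediate vertex sequences; the minimum is 4, attained along the walk 0 → 1 → 2.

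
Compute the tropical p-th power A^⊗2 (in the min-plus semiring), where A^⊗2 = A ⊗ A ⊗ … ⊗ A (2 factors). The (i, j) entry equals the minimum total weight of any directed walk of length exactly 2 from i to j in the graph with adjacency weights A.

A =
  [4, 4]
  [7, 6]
A^⊗2 =
  [8, 8]
  [11, 11]

Each entry (A^⊗2)_ij equals the minimum over all length-2 walks i = v_0 → v_1 → … → v_2 = j of Σ_t A[v_t][v_{t+1}]. For example, for (i, j) = (0, 1) we minimise over 2 possible intermediate vertex sequences; the minimum is 8, attained along the walk 0 → 0 → 1.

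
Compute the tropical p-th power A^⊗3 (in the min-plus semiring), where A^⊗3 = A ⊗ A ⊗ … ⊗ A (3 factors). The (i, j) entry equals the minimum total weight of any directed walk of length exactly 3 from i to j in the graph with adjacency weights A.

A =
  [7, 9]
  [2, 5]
A^⊗3 =
  [16, 19]
  [12, 15]

Each entry (A^⊗3)_ij equals the minimum over all length-3 walks i = v_0 → v_1 → … → v_3 = j of Σ_t A[v_t][v_{t+1}]. For example, for (i, j) = (0, 1) we minimise over 4 possible intermediate vertex sequences; the minimum is 19, attained along the walk 0 → 1 → 1 → 1.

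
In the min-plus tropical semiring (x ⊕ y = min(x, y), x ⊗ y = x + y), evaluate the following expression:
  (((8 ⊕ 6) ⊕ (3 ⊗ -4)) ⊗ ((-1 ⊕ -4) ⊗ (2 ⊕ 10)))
(((8 ⊕ 6) ⊕ (3 ⊗ -4)) ⊗ ((-1 ⊕ -4) ⊗ (2 ⊕ 10))) = -3

Expand innermost to outermost. Recall ⊕ takes the minimum of its arguments and ⊗ takes their sum. Working out the expression (((8 ⊕ 6) ⊕ (3 ⊗ -4)) ⊗ ((-1 ⊕ -4) ⊗ (2 ⊕ 10))) gives -3.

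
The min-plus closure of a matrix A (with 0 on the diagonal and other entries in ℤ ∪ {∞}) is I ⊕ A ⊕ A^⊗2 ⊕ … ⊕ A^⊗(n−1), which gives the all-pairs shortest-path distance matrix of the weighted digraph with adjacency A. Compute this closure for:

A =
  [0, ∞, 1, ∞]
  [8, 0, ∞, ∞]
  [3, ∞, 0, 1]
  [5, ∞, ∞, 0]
Closure =
  [0, ∞, 1, 2]
  [8, 0, 9, 10]
  [3, ∞, 0, 1]
  [5, ∞, 6, 0]

This is the Floyd-Warshall all-pairs shortest-path computation. For each intermediate vertex k = 0, 1, …, 3, update dist[i][j] ← min(dist[i][j], dist[i][k] + dist[k][j]). The final matrix gives, for each (i, j), the minimum total weight of any directed path from i to j (possibly empty when i = j).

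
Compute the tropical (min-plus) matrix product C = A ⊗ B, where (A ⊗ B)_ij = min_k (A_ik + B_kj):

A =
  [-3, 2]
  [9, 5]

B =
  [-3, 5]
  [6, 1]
A ⊗ B =
  [-6, 2]
  [6, 6]

Apply the min-plus product entry-by-entry:
  C[0][0] = min over k of (A[0][0] + B[0][0] = -3 + -3 = -6, A[0][1] + B[1][0] = 2 + 6 = 8) = -6 (attained at k = 0)
  C[0][1] = min over k of (A[0][0] + B[0][1] = -3 + 5 = 2, A[0][1] + B[1][1] = 2 + 1 = 3) = 2 (attained at k = 0)
  C[1][0] = min over k of (A[1][0] + B[0][0] = 9 + -3 = 6, A[1][1] + B[1][0] = 5 + 6 = 11) = 6 (attained at k = 0)
  C[1][1] = min over k of (A[1][0] + B[0][1] = 9 + 5 = 14, A[1][1] + B[1][1] = 5 + 1 = 6) = 6 (attained at k = 1)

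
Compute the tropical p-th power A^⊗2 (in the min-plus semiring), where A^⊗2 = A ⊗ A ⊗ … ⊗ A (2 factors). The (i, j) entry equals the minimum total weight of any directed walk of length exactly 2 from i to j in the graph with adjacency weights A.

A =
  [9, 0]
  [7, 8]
A^⊗2 =
  [7, 8]
  [15, 7]

Each entry (A^⊗2)_ij equals the minimum over all length-2 walks i = v_0 → v_1 → … → v_2 = j of Σ_t A[v_t][v_{t+1}]. For example, for (i, j) = (0, 1) we minimise over 2 possible intermediate vertex sequences; the minimum is 8, attained along the walk 0 → 1 → 1.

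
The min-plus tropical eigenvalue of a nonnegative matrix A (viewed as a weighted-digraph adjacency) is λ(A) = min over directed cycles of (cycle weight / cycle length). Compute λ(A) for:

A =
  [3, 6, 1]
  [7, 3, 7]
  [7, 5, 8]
λ(A) = 3

Enumerate directed cycles and compute their means (weight / length). Sample:
  cycle 0 → 0: weight = 3, length = 1, mean = 3/1 ≈ 3.000
  cycle 1 → 1: weight = 3, length = 1, mean = 3/1 ≈ 3.000
  cycle 2 → 2: weight = 8, length = 1, mean = 8/1 ≈ 8.000
  cycle 0 → 1 → 0: weight = 13, length = 2, mean = 13/2 ≈ 6.500
  cycle 0 → 2 → 0: weight = 8, length = 2, mean = 8/2 ≈ 4.000
  cycle 1 → 0 → 1: weight = 13, length = 2, mean = 13/2 ≈ 6.500
Minimum mean = 3.000, attained e.g. along the cycle 0 → 0 with weight 3 and length 1. So λ(A) = 3/1 = 3.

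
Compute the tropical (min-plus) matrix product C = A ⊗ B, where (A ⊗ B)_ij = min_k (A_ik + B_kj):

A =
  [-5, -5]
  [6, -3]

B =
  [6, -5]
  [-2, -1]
A ⊗ B =
  [-7, -10]
  [-5, -4]

Apply the min-plus product entry-by-entry:
  C[0][0] = min over k of (A[0][0] + B[0][0] = -5 + 6 = 1, A[0][1] + B[1][0] = -5 + -2 = -7) = -7 (attained at k = 1)
  C[0][1] = min over k of (A[0][0] + B[0][1] = -5 + -5 = -10, A[0][1] + B[1][1] = -5 + -1 = -6) = -10 (attained at k = 0)
  C[1][0] = min over k of (A[1][0] + B[0][0] = 6 + 6 = 12, A[1][1] + B[1][0] = -3 + -2 = -5) = -5 (attained at k = 1)
  C[1][1] = min over k of (A[1][0] + B[0][1] = 6 + -5 = 1, A[1][1] + B[1][1] = -3 + -1 = -4) = -4 (attained at k = 1)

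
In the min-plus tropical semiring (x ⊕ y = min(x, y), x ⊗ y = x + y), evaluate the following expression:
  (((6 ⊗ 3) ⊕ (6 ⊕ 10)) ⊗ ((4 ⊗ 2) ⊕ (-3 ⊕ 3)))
(((6 ⊗ 3) ⊕ (6 ⊕ 10)) ⊗ ((4 ⊗ 2) ⊕ (-3 ⊕ 3))) = 3

Expand innermost to outermost. Recall ⊕ takes the minimum of its arguments and ⊗ takes their sum. Working out the expression (((6 ⊗ 3) ⊕ (6 ⊕ 10)) ⊗ ((4 ⊗ 2) ⊕ (-3 ⊕ 3))) gives 3.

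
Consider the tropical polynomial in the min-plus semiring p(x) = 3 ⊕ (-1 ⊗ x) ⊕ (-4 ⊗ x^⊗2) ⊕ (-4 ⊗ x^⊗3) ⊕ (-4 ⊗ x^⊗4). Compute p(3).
p(3) = 2

A tropical monomial a ⊗ x^⊗i evaluates to a + i · x. Evaluating each term at x = 3:
  Term 0 contributes 3 + 0 · 3 = 3
  Term 1 contributes -1 + 1 · 3 = 2
  Term 2 contributes -4 + 2 · 3 = 2
  Term 3 contributes -4 + 3 · 3 = 5
  Term 4 contributes -4 + 4 · 3 = 8
p(3) = ⊕ of these = min[3, 2, 2, 5, 8] = 2.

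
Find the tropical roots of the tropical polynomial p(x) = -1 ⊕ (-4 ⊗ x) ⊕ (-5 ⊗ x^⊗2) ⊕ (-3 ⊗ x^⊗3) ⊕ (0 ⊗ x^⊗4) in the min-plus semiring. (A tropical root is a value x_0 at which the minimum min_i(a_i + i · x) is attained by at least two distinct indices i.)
Roots: {-3, -2, 1, 3}

Each tropical root is a break point of the lower envelope of the lines y = a_i + i · x (there are 5 lines, with slopes 0, 1, ..., 4). Only the lines that attain the minimum somewhere contribute to roots; other lines are dominated. Here the surviving (envelope) indices are i = 4, i = 3, i = 2, i = 1, i = 0.
Intersections between consecutive envelope lines give the roots: for adjacent envelope indices i < j the intersection is x = (a_i − a_j) / (j − i). Reading off the sorted break points: {-3, -2, 1, 3}.
Verification: at each break x_0, at least two indices attain the minimum of min_i(a_i + i · x_0).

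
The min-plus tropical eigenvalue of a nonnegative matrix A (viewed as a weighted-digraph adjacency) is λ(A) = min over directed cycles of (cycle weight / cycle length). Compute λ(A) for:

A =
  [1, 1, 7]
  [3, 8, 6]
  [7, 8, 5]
λ(A) = 1

Enumerate directed cycles and compute their means (weight / length). Sample:
  cycle 0 → 0: weight = 1, length = 1, mean = 1/1 ≈ 1.000
  cycle 1 → 1: weight = 8, length = 1, mean = 8/1 ≈ 8.000
  cycle 2 → 2: weight = 5, length = 1, mean = 5/1 ≈ 5.000
  cycle 0 → 1 → 0: weight = 4, length = 2, mean = 4/2 ≈ 2.000
  cycle 0 → 2 → 0: weight = 14, length = 2, mean = 14/2 ≈ 7.000
  cycle 1 → 0 → 1: weight = 4, length = 2, mean = 4/2 ≈ 2.000
Minimum mean = 1.000, attained e.g. along the cycle 0 → 0 with weight 1 and length 1. So λ(A) = 1/1 = 1.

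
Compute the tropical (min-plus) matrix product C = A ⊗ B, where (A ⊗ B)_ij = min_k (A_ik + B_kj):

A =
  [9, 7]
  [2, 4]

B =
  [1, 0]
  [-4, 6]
A ⊗ B =
  [3, 9]
  [0, 2]

Apply the min-plus product entry-by-entry:
  C[0][0] = min over k of (A[0][0] + B[0][0] = 9 + 1 = 10, A[0][1] + B[1][0] = 7 + -4 = 3) = 3 (attained at k = 1)
  C[0][1] = min over k of (A[0][0] + B[0][1] = 9 + 0 = 9, A[0][1] + B[1][1] = 7 + 6 = 13) = 9 (attained at k = 0)
  C[1][0] = min over k of (A[1][0] + B[0][0] = 2 + 1 = 3, A[1][1] + B[1][0] = 4 + -4 = 0) = 0 (attained at k = 1)
  C[1][1] = min over k of (A[1][0] + B[0][1] = 2 + 0 = 2, A[1][1] + B[1][1] = 4 + 6 = 10) = 2 (attained at k = 0)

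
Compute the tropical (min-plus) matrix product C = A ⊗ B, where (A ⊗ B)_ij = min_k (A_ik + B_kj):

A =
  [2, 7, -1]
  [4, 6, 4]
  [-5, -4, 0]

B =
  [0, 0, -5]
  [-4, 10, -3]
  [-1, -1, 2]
A ⊗ B =
  [-2, -2, -3]
  [2, 3, -1]
  [-8, -5, -10]

Apply the min-plus product entry-by-entry:
  C[0][0] = min over k of (A[0][0] + B[0][0] = 2 + 0 = 2, A[0][1] + B[1][0] = 7 + -4 = 3, A[0][2] + B[2][0] = -1 + -1 = -2) = -2 (attained at k = 2)
  C[0][1] = min over k of (A[0][0] + B[0][1] = 2 + 0 = 2, A[0][1] + B[1][1] = 7 + 10 = 17, A[0][2] + B[2][1] = -1 + -1 = -2) = -2 (attained at k = 2)
  C[0][2] = min over k of (A[0][0] + B[0][2] = 2 + -5 = -3, A[0][1] + B[1][2] = 7 + -3 = 4, A[0][2] + B[2][2] = -1 + 2 = 1) = -3 (attained at k = 0)
  C[1][0] = min over k of (A[1][0] + B[0][0] = 4 + 0 = 4, A[1][1] + B[1][0] = 6 + -4 = 2, A[1][2] + B[2][0] = 4 + -1 = 3) = 2 (attained at k = 1)
  C[1][1] = min over k of (A[1][0] + B[0][1] = 4 + 0 = 4, A[1][1] + B[1][1] = 6 + 10 = 16, A[1][2] + B[2][1] = 4 + -1 = 3) = 3 (attained at k = 2)
  C[1][2] = min over k of (A[1][0] + B[0][2] = 4 + -5 = -1, A[1][1] + B[1][2] = 6 + -3 = 3, A[1][2] + B[2][2] = 4 + 2 = 6) = -1 (attained at k = 0)
  C[2][0] = min over k of (A[2][0] + B[0][0] = -5 + 0 = -5, A[2][1] + B[1][0] = -4 + -4 = -8, A[2][2] + B[2][0] = 0 + -1 = -1) = -8 (attained at k = 1)
  C[2][1] = min over k of (A[2][0] + B[0][1] = -5 + 0 = -5, A[2][1] + B[1][1] = -4 + 10 = 6, A[2][2] + B[2][1] = 0 + -1 = -1) = -5 (attained at k = 0)
  C[2][2] = min over k of (A[2][0] + B[0][2] = -5 + -5 = -10, A[2][1] + B[1][2] = -4 + -3 = -7, A[2][2] + B[2][2] = 0 + 2 = 2) = -10 (attained at k = 0)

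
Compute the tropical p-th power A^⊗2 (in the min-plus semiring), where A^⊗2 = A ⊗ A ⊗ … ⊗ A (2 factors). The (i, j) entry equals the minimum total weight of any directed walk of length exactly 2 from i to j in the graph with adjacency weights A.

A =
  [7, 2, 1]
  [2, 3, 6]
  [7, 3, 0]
A^⊗2 =
  [4, 4, 1]
  [5, 4, 3]
  [5, 3, 0]

Each entry (A^⊗2)_ij equals the minimum over all length-2 walks i = v_0 → v_1 → … → v_2 = j of Σ_t A[v_t][v_{t+1}]. For example, for (i, j) = (0, 2) we minimise over 3 possible intermediate vertex sequences; the minimum is 1, attained along the walk 0 → 2 → 2.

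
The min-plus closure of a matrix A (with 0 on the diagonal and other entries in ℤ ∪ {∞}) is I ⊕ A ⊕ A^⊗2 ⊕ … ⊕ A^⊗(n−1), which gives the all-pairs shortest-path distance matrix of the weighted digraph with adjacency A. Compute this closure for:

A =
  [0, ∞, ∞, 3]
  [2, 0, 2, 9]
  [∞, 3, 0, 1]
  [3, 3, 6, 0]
Closure =
  [0, 6, 8, 3]
  [2, 0, 2, 3]
  [4, 3, 0, 1]
  [3, 3, 5, 0]

This is the Floyd-Warshall all-pairs shortest-path computation. For each intermediate vertex k = 0, 1, …, 3, update dist[i][j] ← min(dist[i][j], dist[i][k] + dist[k][j]). The final matrix gives, for each (i, j), the minimum total weight of any directed path from i to j (possibly empty when i = j).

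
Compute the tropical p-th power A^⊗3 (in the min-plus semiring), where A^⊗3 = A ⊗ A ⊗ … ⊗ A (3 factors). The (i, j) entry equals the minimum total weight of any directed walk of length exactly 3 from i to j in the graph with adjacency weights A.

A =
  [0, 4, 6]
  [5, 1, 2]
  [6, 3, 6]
A^⊗3 =
  [0, 4, 6]
  [5, 3, 4]
  [6, 5, 6]

Each entry (A^⊗3)_ij equals the minimum over all length-3 walks i = v_0 → v_1 → … → v_3 = j of Σ_t A[v_t][v_{t+1}]. For example, for (i, j) = (0, 2) we minimise over 9 possible intermediate vertex sequences; the minimum is 6, attained along the walk 0 → 0 → 0 → 2.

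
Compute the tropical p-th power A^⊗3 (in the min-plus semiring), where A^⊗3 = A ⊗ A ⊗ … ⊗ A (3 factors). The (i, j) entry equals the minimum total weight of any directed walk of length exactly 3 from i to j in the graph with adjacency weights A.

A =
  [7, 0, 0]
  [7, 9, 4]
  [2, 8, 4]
A^⊗3 =
  [6, 2, 2]
  [9, 6, 6]
  [4, 6, 6]

Each entry (A^⊗3)_ij equals the minimum over all length-3 walks i = v_0 → v_1 → … → v_3 = j of Σ_t A[v_t][v_{t+1}]. For example, for (i, j) = (0, 2) we minimise over 9 possible intermediate vertex sequences; the minimum is 2, attained along the walk 0 → 2 → 0 → 2.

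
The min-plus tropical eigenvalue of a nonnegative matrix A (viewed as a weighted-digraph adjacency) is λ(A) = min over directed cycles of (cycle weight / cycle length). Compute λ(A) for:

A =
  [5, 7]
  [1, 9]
λ(A) = 4

Enumerate directed cycles and compute their means (weight / length). Sample:
  cycle 0 → 0: weight = 5, length = 1, mean = 5/1 ≈ 5.000
  cycle 1 → 1: weight = 9, length = 1, mean = 9/1 ≈ 9.000
  cycle 0 → 1 → 0: weight = 8, length = 2, mean = 8/2 ≈ 4.000
  cycle 1 → 0 → 1: weight = 8, length = 2, mean = 8/2 ≈ 4.000
Minimum mean = 4.000, attained e.g. along the cycle 0 → 1 → 0 with weight 8 and length 2. So λ(A) = 8/2 = 4.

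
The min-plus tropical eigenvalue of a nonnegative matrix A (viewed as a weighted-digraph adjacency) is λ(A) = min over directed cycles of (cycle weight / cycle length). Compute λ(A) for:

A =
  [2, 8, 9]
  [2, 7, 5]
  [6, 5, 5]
λ(A) = 2

Enumerate directed cycles and compute their means (weight / length). Sample:
  cycle 0 → 0: weight = 2, length = 1, mean = 2/1 ≈ 2.000
  cycle 1 → 1: weight = 7, length = 1, mean = 7/1 ≈ 7.000
  cycle 2 → 2: weight = 5, length = 1, mean = 5/1 ≈ 5.000
  cycle 0 → 1 → 0: weight = 10, length = 2, mean = 10/2 ≈ 5.000
  cycle 0 → 2 → 0: weight = 15, length = 2, mean = 15/2 ≈ 7.500
  cycle 1 → 0 → 1: weight = 10, length = 2, mean = 10/2 ≈ 5.000
Minimum mean = 2.000, attained e.g. along the cycle 0 → 0 with weight 2 and length 1. So λ(A) = 2/1 = 2.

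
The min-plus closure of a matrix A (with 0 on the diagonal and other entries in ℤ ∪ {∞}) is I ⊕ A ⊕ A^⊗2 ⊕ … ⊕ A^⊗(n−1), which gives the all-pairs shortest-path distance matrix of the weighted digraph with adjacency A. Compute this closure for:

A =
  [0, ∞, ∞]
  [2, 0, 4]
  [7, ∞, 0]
Closure =
  [0, ∞, ∞]
  [2, 0, 4]
  [7, ∞, 0]

This is the Floyd-Warshall all-pairs shortest-path computation. For each intermediate vertex k = 0, 1, …, 2, update dist[i][j] ← min(dist[i][j], dist[i][k] + dist[k][j]). The final matrix gives, for each (i, j), the minimum total weight of any directed path from i to j (possibly empty when i = j).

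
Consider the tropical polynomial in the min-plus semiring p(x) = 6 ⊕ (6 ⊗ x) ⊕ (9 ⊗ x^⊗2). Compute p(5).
p(5) = 6

A tropical monomial a ⊗ x^⊗i evaluates to a + i · x. Evaluating each term at x = 5:
  Term 0 contributes 6 + 0 · 5 = 6
  Term 1 contributes 6 + 1 · 5 = 11
  Term 2 contributes 9 + 2 · 5 = 19
p(5) = ⊕ of these = min[6, 11, 19] = 6.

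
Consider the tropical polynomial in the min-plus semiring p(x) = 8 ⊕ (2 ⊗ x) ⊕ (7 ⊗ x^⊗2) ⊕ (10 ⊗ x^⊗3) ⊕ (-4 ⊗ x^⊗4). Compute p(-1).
p(-1) = -8

A tropical monomial a ⊗ x^⊗i evaluates to a + i · x. Evaluating each term at x = -1:
  Term 0 contributes 8 + 0 · -1 = 8
  Term 1 contributes 2 + 1 · -1 = 1
  Term 2 contributes 7 + 2 · -1 = 5
  Term 3 contributes 10 + 3 · -1 = 7
  Term 4 contributes -4 + 4 · -1 = -8
p(-1) = ⊕ of these = min[8, 1, 5, 7, -8] = -8.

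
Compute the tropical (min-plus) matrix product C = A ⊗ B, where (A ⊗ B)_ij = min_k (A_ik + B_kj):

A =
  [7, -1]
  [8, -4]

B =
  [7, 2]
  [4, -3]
A ⊗ B =
  [3, -4]
  [0, -7]

Apply the min-plus product entry-by-entry:
  C[0][0] = min over k of (A[0][0] + B[0][0] = 7 + 7 = 14, A[0][1] + B[1][0] = -1 + 4 = 3) = 3 (attained at k = 1)
  C[0][1] = min over k of (A[0][0] + B[0][1] = 7 + 2 = 9, A[0][1] + B[1][1] = -1 + -3 = -4) = -4 (attained at k = 1)
  C[1][0] = min over k of (A[1][0] + B[0][0] = 8 + 7 = 15, A[1][1] + B[1][0] = -4 + 4 = 0) = 0 (attained at k = 1)
  C[1][1] = min over k of (A[1][0] + B[0][1] = 8 + 2 = 10, A[1][1] + B[1][1] = -4 + -3 = -7) = -7 (attained at k = 1)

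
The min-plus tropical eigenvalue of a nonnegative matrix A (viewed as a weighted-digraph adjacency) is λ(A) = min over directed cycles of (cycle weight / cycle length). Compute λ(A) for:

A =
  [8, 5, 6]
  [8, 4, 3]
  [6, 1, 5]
λ(A) = 2

Enumerate directed cycles and compute their means (weight / length). Sample:
  cycle 0 → 0: weight = 8, length = 1, mean = 8/1 ≈ 8.000
  cycle 1 → 1: weight = 4, length = 1, mean = 4/1 ≈ 4.000
  cycle 2 → 2: weight = 5, length = 1, mean = 5/1 ≈ 5.000
  cycle 0 → 1 → 0: weight = 13, length = 2, mean = 13/2 ≈ 6.500
  cycle 0 → 2 → 0: weight = 12, length = 2, mean = 12/2 ≈ 6.000
  cycle 1 → 0 → 1: weight = 13, length = 2, mean = 13/2 ≈ 6.500
Minimum mean = 2.000, attained e.g. along the cycle 1 → 2 → 1 with weight 4 and length 2. So λ(A) = 4/2 = 2.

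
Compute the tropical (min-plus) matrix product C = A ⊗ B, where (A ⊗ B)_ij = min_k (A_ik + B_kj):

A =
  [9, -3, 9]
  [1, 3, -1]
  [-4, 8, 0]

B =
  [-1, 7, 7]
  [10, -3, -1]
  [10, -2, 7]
A ⊗ B =
  [7, -6, -4]
  [0, -3, 2]
  [-5, -2, 3]

Apply the min-plus product entry-by-entry:
  C[0][0] = min over k of (A[0][0] + B[0][0] = 9 + -1 = 8, A[0][1] + B[1][0] = -3 + 10 = 7, A[0][2] + B[2][0] = 9 + 10 = 19) = 7 (attained at k = 1)
  C[0][1] = min over k of (A[0][0] + B[0][1] = 9 + 7 = 16, A[0][1] + B[1][1] = -3 + -3 = -6, A[0][2] + B[2][1] = 9 + -2 = 7) = -6 (attained at k = 1)
  C[0][2] = min over k of (A[0][0] + B[0][2] = 9 + 7 = 16, A[0][1] + B[1][2] = -3 + -1 = -4, A[0][2] + B[2][2] = 9 + 7 = 16) = -4 (attained at k = 1)
  C[1][0] = min over k of (A[1][0] + B[0][0] = 1 + -1 = 0, A[1][1] + B[1][0] = 3 + 10 = 13, A[1][2] + B[2][0] = -1 + 10 = 9) = 0 (attained at k = 0)
  C[1][1] = min over k of (A[1][0] + B[0][1] = 1 + 7 = 8, A[1][1] + B[1][1] = 3 + -3 = 0, A[1][2] + B[2][1] = -1 + -2 = -3) = -3 (attained at k = 2)
  C[1][2] = min over k of (A[1][0] + B[0][2] = 1 + 7 = 8, A[1][1] + B[1][2] = 3 + -1 = 2, A[1][2] + B[2][2] = -1 + 7 = 6) = 2 (attained at k = 1)
  C[2][0] = min over k of (A[2][0] + B[0][0] = -4 + -1 = -5, A[2][1] + B[1][0] = 8 + 10 = 18, A[2][2] + B[2][0] = 0 + 10 = 10) = -5 (attained at k = 0)
  C[2][1] = min over k of (A[2][0] + B[0][1] = -4 + 7 = 3, A[2][1] + B[1][1] = 8 + -3 = 5, A[2][2] + B[2][1] = 0 + -2 = -2) = -2 (attained at k = 2)
  C[2][2] = min over k of (A[2][0] + B[0][2] = -4 + 7 = 3, A[2][1] + B[1][2] = 8 + -1 = 7, A[2][2] + B[2][2] = 0 + 7 = 7) = 3 (attained at k = 0)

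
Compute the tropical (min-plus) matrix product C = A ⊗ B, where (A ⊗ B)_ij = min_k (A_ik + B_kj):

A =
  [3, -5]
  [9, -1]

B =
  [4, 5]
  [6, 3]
A ⊗ B =
  [1, -2]
  [5, 2]

Apply the min-plus product entry-by-entry:
  C[0][0] = min over k of (A[0][0] + B[0][0] = 3 + 4 = 7, A[0][1] + B[1][0] = -5 + 6 = 1) = 1 (attained at k = 1)
  C[0][1] = min over k of (A[0][0] + B[0][1] = 3 + 5 = 8, A[0][1] + B[1][1] = -5 + 3 = -2) = -2 (attained at k = 1)
  C[1][0] = min over k of (A[1][0] + B[0][0] = 9 + 4 = 13, A[1][1] + B[1][0] = -1 + 6 = 5) = 5 (attained at k = 1)
  C[1][1] = min over k of (A[1][0] + B[0][1] = 9 + 5 = 14, A[1][1] + B[1][1] = -1 + 3 = 2) = 2 (attained at k = 1)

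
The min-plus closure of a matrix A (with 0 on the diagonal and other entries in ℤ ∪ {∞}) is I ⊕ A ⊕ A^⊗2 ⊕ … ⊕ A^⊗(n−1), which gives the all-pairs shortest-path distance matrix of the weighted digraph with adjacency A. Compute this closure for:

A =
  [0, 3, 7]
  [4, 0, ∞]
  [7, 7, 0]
Closure =
  [0, 3, 7]
  [4, 0, 11]
  [7, 7, 0]

This is the Floyd-Warshall all-pairs shortest-path computation. For each intermediate vertex k = 0, 1, …, 2, update dist[i][j] ← min(dist[i][j], dist[i][k] + dist[k][j]). The final matrix gives, for each (i, j), the minimum total weight of any directed path from i to j (possibly empty when i = j).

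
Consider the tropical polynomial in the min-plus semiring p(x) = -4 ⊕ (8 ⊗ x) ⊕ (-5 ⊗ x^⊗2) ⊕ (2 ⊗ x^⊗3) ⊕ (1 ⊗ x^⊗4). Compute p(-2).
p(-2) = -9

A tropical monomial a ⊗ x^⊗i evaluates to a + i · x. Evaluating each term at x = -2:
  Term 0 contributes -4 + 0 · -2 = -4
  Term 1 contributes 8 + 1 · -2 = 6
  Term 2 contributes -5 + 2 · -2 = -9
  Term 3 contributes 2 + 3 · -2 = -4
  Term 4 contributes 1 + 4 · -2 = -7
p(-2) = ⊕ of these = min[-4, 6, -9, -4, -7] = -9.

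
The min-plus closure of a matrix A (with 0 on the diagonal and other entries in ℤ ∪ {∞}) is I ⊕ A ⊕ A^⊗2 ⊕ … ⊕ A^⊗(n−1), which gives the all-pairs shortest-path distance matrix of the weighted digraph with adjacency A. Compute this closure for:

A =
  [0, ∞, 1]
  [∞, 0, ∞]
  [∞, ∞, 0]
Closure =
  [0, ∞, 1]
  [∞, 0, ∞]
  [∞, ∞, 0]

This is the Floyd-Warshall all-pairs shortest-path computation. For each intermediate vertex k = 0, 1, …, 2, update dist[i][j] ← min(dist[i][j], dist[i][k] + dist[k][j]). The final matrix gives, for each (i, j), the minimum total weight of any directed path from i to j (possibly empty when i = j).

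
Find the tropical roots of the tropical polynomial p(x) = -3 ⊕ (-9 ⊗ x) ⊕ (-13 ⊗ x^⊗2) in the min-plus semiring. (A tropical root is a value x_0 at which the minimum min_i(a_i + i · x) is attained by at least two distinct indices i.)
Roots: {4, 6}

Each tropical root is a break point of the lower envelope of the lines y = a_i + i · x (there are 3 lines, with slopes 0, 1, ..., 2). Only the lines that attain the minimum somewhere contribute to roots; other lines are dominated. Here the surviving (envelope) indices are i = 2, i = 1, i = 0.
Intersections between consecutive envelope lines give the roots: for adjacent envelope indices i < j the intersection is x = (a_i − a_j) / (j − i). Reading off the sorted break points: {4, 6}.
Verification: at each break x_0, at least two indices attain the minimum of min_i(a_i + i · x_0).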